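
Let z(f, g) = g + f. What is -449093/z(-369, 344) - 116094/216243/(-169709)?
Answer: 5493662349470347/305819860725 ≈ 17964.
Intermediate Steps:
z(f, g) = f + g
-449093/z(-369, 344) - 116094/216243/(-169709) = -449093/(-369 + 344) - 116094/216243/(-169709) = -449093/(-25) - 116094*1/216243*(-1/169709) = -449093*(-1/25) - 38698/72081*(-1/169709) = 449093/25 + 38698/12232794429 = 5493662349470347/305819860725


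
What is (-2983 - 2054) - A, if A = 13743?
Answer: -18780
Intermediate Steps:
(-2983 - 2054) - A = (-2983 - 2054) - 1*13743 = -5037 - 13743 = -18780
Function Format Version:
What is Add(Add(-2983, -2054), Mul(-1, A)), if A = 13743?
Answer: -18780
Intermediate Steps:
Add(Add(-2983, -2054), Mul(-1, A)) = Add(Add(-2983, -2054), Mul(-1, 13743)) = Add(-5037, -13743) = -18780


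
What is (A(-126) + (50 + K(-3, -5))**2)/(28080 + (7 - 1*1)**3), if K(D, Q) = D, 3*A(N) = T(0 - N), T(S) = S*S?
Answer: 7501/28296 ≈ 0.26509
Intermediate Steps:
T(S) = S**2
A(N) = N**2/3 (A(N) = (0 - N)**2/3 = (-N)**2/3 = N**2/3)
(A(-126) + (50 + K(-3, -5))**2)/(28080 + (7 - 1*1)**3) = ((1/3)*(-126)**2 + (50 - 3)**2)/(28080 + (7 - 1*1)**3) = ((1/3)*15876 + 47**2)/(28080 + (7 - 1)**3) = (5292 + 2209)/(28080 + 6**3) = 7501/(28080 + 216) = 7501/28296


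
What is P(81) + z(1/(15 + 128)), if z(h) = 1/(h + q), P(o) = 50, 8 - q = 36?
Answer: 200007/4003 ≈ 49.964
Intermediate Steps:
q = -28 (q = 8 - 1*36 = 8 - 36 = -28)
z(h) = 1/(-28 + h) (z(h) = 1/(h - 28) = 1/(-28 + h))
P(81) + z(1/(15 + 128)) = 50 + 1/(-28 + 1/(15 + 128)) = 50 + 1/(-28 + 1/143) = 50 + 1/(-4003/143) = 50 - 143/4003 = 200007/4003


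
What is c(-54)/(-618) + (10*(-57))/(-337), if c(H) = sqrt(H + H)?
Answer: 570/337 - I*sqrt(3)/103 ≈ 1.6914 - 0.016816*I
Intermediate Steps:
c(H) = sqrt(2)*sqrt(H) (c(H) = sqrt(2*H) = sqrt(2)*sqrt(H))
c(-54)/(-618) + (10*(-57))/(-337) = (sqrt(2)*sqrt(-54))/(-618) + (10*(-57))/(-337) = (sqrt(2)*(3*I*sqrt(6)))*(-1/618) - 570*(-1/337) = (6*I*sqrt(3))*(-1/618) + 570/337 = -I*sqrt(3)/103 + 570/337 = 570/337 - I*sqrt(3)/103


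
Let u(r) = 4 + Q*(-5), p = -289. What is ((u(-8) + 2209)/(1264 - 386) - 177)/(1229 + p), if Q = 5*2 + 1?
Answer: -19156/103165 ≈ -0.18568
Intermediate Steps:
Q = 11 (Q = 10 + 1 = 11)
u(r) = -51 (u(r) = 4 + 11*(-5) = 4 - 55 = -51)
((u(-8) + 2209)/(1264 - 386) - 177)/(1229 + p) = ((-51 + 2209)/(1264 - 386) - 177)/(1229 - 289) = (2158/878 - 177)/940 = (2158*(1/878) - 177)*(1/940) = (1079/439 - 177)*(1/940) = -76624/439*1/940 = -19156/103165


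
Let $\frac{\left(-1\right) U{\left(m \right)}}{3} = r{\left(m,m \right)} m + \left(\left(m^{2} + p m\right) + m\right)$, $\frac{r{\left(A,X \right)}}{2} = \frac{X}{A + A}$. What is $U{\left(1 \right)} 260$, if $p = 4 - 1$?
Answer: $-4680$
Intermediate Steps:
$p = 3$ ($p = 4 - 1 = 3$)
$r{\left(A,X \right)} = \frac{X}{A}$ ($r{\left(A,X \right)} = 2 \frac{X}{A + A} = 2 \frac{X}{2 A} = \frac{X}{A}$)
$U{\left(m \right)} = - 15 m - 3 m^{2}$ ($U{\left(m \right)} = - 3 \left(\frac{m}{m} m + \left(\left(m^{2} + 3 m\right) + m\right)\right) = - 3 \left(1 m + \left(m^{2} + 4 m\right)\right) = - 3 \left(m + \left(m^{2} + 4 m\right)\right) = - 3 \left(m^{2} + 5 m\right) = - 15 m - 3 m^{2}$)
$U{\left(1 \right)} 260 = \left(-3\right) 1 \left(5 + 1\right) 260 = \left(-3\right) 1 \cdot 6 \cdot 260 = \left(-18\right) 260 = -4680$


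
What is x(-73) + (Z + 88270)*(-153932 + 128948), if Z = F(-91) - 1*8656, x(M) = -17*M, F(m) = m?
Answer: -1986801391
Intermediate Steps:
Z = -8747 (Z = -91 - 1*8656 = -91 - 8656 = -8747)
x(-73) + (Z + 88270)*(-153932 + 128948) = -17*(-73) + (-8747 + 88270)*(-153932 + 128948) = 1241 + 79523*(-24984) = 1241 - 1986802632 = -1986801391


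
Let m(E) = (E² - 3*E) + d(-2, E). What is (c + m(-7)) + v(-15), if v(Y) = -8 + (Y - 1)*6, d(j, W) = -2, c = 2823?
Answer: 2787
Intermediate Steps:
m(E) = -2 + E² - 3*E (m(E) = (E² - 3*E) - 2 = -2 + E² - 3*E)
v(Y) = -14 + 6*Y (v(Y) = -8 + (-1 + Y)*6 = -8 + (-6 + 6*Y) = -14 + 6*Y)
(c + m(-7)) + v(-15) = (2823 + (-2 + (-7)² - 3*(-7))) + (-14 + 6*(-15)) = (2823 + (-2 + 49 + 21)) + (-14 - 90) = (2823 + 68) - 104 = 2891 - 104 = 2787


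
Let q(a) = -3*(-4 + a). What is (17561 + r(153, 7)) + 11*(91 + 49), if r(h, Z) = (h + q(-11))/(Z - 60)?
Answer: 1012155/53 ≈ 19097.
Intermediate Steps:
q(a) = 12 - 3*a
r(h, Z) = (45 + h)/(-60 + Z) (r(h, Z) = (h + (12 - 3*(-11)))/(Z - 60) = (h + (12 + 33))/(-60 + Z) = (h + 45)/(-60 + Z) = (45 + h)/(-60 + Z))
(17561 + r(153, 7)) + 11*(91 + 49) = (17561 + (45 + 153)/(-60 + 7)) + 11*(91 + 49) = (17561 + 198/(-53)) + 11*140 = (17561 - 1/53*198) + 1540 = (17561 - 198/53) + 1540 = 930535/53 + 1540 = 1012155/53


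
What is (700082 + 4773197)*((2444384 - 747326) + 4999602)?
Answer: 36652688548140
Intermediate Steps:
(700082 + 4773197)*((2444384 - 747326) + 4999602) = 5473279*(1697058 + 4999602) = 5473279*6696660 = 36652688548140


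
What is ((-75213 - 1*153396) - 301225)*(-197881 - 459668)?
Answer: 348391816866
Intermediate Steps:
((-75213 - 1*153396) - 301225)*(-197881 - 459668) = ((-75213 - 153396) - 301225)*(-657549) = (-228609 - 301225)*(-657549) = -529834*(-657549) = 348391816866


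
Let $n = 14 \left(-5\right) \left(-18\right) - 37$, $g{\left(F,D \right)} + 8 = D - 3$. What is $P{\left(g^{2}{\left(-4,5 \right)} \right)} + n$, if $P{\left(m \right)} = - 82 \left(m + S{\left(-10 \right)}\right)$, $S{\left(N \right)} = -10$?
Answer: $-909$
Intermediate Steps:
$g{\left(F,D \right)} = -11 + D$ ($g{\left(F,D \right)} = -8 + \left(D - 3\right) = -8 + \left(-3 + D\right) = -11 + D$)
$P{\left(m \right)} = 820 - 82 m$ ($P{\left(m \right)} = - 82 \left(m - 10\right) = - 82 \left(-10 + m\right) = 820 - 82 m$)
$n = 1223$ ($n = \left(-70\right) \left(-18\right) - 37 = 1260 - 37 = 1223$)
$P{\left(g^{2}{\left(-4,5 \right)} \right)} + n = \left(820 - 82 \left(-11 + 5\right)^{2}\right) + 1223 = \left(820 - 82 \left(-6\right)^{2}\right) + 1223 = \left(820 - 2952\right) + 1223 = -2132 + 1223 = -909$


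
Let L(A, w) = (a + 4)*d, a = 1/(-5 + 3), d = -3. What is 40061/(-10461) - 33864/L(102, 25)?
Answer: 235887109/73227 ≈ 3221.3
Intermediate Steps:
a = -1/2 (a = 1/(-2) = -1/2 ≈ -0.50000)
L(A, w) = -21/2 (L(A, w) = (-1/2 + 4)*(-3) = (7/2)*(-3) = -21/2)
40061/(-10461) - 33864/L(102, 25) = 40061/(-10461) - 33864/(-21/2) = 40061*(-1/10461) - 33864*(-2/21) = -40061/10461 + 22576/7 = 235887109/73227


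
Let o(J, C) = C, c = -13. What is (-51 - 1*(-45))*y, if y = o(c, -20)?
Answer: 120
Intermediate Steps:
y = -20
(-51 - 1*(-45))*y = (-51 - 1*(-45))*(-20) = (-51 + 45)*(-20) = -6*(-20) = 120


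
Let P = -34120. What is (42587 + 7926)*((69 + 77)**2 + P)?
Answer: -646768452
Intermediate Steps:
(42587 + 7926)*((69 + 77)**2 + P) = (42587 + 7926)*((69 + 77)**2 - 34120) = 50513*(146**2 - 34120) = 50513*(21316 - 34120) = 50513*(-12804) = -646768452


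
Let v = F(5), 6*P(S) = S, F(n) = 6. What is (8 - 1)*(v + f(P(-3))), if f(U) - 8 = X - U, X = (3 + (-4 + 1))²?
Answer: 203/2 ≈ 101.50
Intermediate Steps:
P(S) = S/6
X = 0 (X = (3 - 3)² = 0² = 0)
v = 6
f(U) = 8 - U (f(U) = 8 + (0 - U) = 8 - U)
(8 - 1)*(v + f(P(-3))) = (8 - 1)*(6 + (8 - (-3)/6)) = 7*(6 + (8 - 1*(-½))) = 7*(6 + (8 + ½)) = 7*(6 + 17/2) = 7*(29/2) = 203/2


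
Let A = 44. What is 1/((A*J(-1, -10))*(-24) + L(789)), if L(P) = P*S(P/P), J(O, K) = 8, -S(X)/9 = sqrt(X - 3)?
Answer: I/(3*(-2816*I + 2367*sqrt(2))) ≈ -4.9054e-5 + 5.8312e-5*I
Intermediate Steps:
S(X) = -9*sqrt(-3 + X) (S(X) = -9*sqrt(X - 3) = -9*sqrt(-3 + X))
L(P) = -9*I*P*sqrt(2) (L(P) = P*(-9*sqrt(-3 + P/P)) = P*(-9*sqrt(-3 + 1)) = P*(-9*I*sqrt(2)) = -9*I*P*sqrt(2))
1/((A*J(-1, -10))*(-24) + L(789)) = 1/((44*8)*(-24) - 9*I*789*sqrt(2)) = 1/(352*(-24) - 7101*I*sqrt(2)) = 1/(-8448 - 7101*I*sqrt(2))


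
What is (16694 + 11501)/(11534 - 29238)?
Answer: -28195/17704 ≈ -1.5926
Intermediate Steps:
(16694 + 11501)/(11534 - 29238) = 28195/(-17704) = 28195*(-1/17704) = -28195/17704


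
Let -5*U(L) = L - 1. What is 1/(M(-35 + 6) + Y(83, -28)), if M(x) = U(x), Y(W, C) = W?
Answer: 1/89 ≈ 0.011236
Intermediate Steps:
U(L) = ⅕ - L/5 (U(L) = -(L - 1)/5 = -(-1 + L)/5 = ⅕ - L/5)
M(x) = ⅕ - x/5
1/(M(-35 + 6) + Y(83, -28)) = 1/((⅕ - (-35 + 6)/5) + 83) = 1/((⅕ - ⅕*(-29)) + 83) = 1/((⅕ + 29/5) + 83) = 1/(6 + 83) = 1/89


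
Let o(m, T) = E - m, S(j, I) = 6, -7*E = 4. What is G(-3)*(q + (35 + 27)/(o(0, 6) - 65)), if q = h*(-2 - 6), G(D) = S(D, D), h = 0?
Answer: -868/153 ≈ -5.6732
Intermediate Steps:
E = -4/7 (E = -⅐*4 = -4/7 ≈ -0.57143)
G(D) = 6
o(m, T) = -4/7 - m
q = 0 (q = 0*(-2 - 6) = 0*(-8) = 0)
G(-3)*(q + (35 + 27)/(o(0, 6) - 65)) = 6*(0 + (35 + 27)/((-4/7 - 1*0) - 65)) = 6*(0 + 62/((-4/7 + 0) - 65)) = 6*(0 + 62/(-4/7 - 65)) = 6*(0 + 62/(-459/7)) = 6*(0 + 62*(-7/459)) = 6*(0 - 434/459) = 6*(-434/459) = -868/153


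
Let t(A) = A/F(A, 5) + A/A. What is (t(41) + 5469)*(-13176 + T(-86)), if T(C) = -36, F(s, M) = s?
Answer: -72282852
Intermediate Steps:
t(A) = 2 (t(A) = A/A + A/A = 1 + 1 = 2)
(t(41) + 5469)*(-13176 + T(-86)) = (2 + 5469)*(-13176 - 36) = 5471*(-13212) = -72282852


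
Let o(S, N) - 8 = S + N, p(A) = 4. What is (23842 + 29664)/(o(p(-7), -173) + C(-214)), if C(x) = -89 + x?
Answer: -26753/232 ≈ -115.31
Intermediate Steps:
o(S, N) = 8 + N + S (o(S, N) = 8 + (S + N) = 8 + (N + S) = 8 + N + S)
(23842 + 29664)/(o(p(-7), -173) + C(-214)) = (23842 + 29664)/((8 - 173 + 4) + (-89 - 214)) = 53506/(-161 - 303) = 53506/(-464) = 53506*(-1/464) = -26753/232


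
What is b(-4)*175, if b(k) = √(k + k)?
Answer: 350*I*√2 ≈ 494.97*I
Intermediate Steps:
b(k) = √2*√k (b(k) = √(2*k) = √2*√k)
b(-4)*175 = (√2*√(-4))*175 = (√2*(2*I))*175 = (2*I*√2)*175 = 350*I*√2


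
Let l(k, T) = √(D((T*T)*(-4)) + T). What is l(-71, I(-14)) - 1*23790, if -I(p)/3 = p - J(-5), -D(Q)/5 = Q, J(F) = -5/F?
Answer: -23790 + 3*√4505 ≈ -23589.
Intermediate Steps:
D(Q) = -5*Q
I(p) = 3 - 3*p (I(p) = -3*(p - (-5)/(-5)) = -3*(p - (-5)*(-1)/5) = -3*(p - 1*1) = -3*(p - 1) = -3*(-1 + p) = 3 - 3*p)
l(k, T) = √(T + 20*T²) (l(k, T) = √(-5*T*T*(-4) + T) = √(-5*T²*(-4) + T) = √(-(-20)*T² + T) = √(20*T² + T) = √(T + 20*T²))
l(-71, I(-14)) - 1*23790 = √((3 - 3*(-14))*(1 + 20*(3 - 3*(-14)))) - 1*23790 = √((3 + 42)*(1 + 20*(3 + 42))) - 23790 = √(45*(1 + 20*45)) - 23790 = √(45*(1 + 900)) - 23790 = √(45*901) - 23790 = √40545 - 23790 = 3*√4505 - 23790 = -23790 + 3*√4505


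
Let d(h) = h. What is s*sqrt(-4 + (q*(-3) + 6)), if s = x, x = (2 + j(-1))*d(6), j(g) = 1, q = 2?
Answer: 36*I ≈ 36.0*I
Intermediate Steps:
x = 18 (x = (2 + 1)*6 = 3*6 = 18)
s = 18
s*sqrt(-4 + (q*(-3) + 6)) = 18*sqrt(-4 + (2*(-3) + 6)) = 18*sqrt(-4 + (-6 + 6)) = 18*sqrt(-4 + 0) = 18*sqrt(-4) = 18*(2*I) = 36*I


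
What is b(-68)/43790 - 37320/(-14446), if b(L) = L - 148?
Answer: 407780616/158147585 ≈ 2.5785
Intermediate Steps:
b(L) = -148 + L
b(-68)/43790 - 37320/(-14446) = (-148 - 68)/43790 - 37320/(-14446) = -216*1/43790 - 37320*(-1/14446) = -108/21895 + 18660/7223 = 407780616/158147585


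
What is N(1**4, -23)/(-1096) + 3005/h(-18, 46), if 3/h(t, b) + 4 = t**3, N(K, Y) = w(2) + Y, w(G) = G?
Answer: -19220749217/3288 ≈ -5.8457e+6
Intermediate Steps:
N(K, Y) = 2 + Y
h(t, b) = 3/(-4 + t**3)
N(1**4, -23)/(-1096) + 3005/h(-18, 46) = (2 - 23)/(-1096) + 3005/((3/(-4 + (-18)**3))) = -21*(-1/1096) + 3005/((3/(-4 - 5832))) = 21/1096 + 3005/((3/(-5836))) = 21/1096 + 3005/((3*(-1/5836))) = 21/1096 + 3005/(-3/5836) = 21/1096 + 3005*(-5836/3) = 21/1096 - 17537180/3 = -19220749217/3288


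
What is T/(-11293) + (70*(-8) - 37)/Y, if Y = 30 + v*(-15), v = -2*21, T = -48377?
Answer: 8395633/2484460 ≈ 3.3793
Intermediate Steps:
v = -42
Y = 660 (Y = 30 - 42*(-15) = 30 + 630 = 660)
T/(-11293) + (70*(-8) - 37)/Y = -48377/(-11293) + (70*(-8) - 37)/660 = -48377*(-1/11293) + (-560 - 37)*(1/660) = 48377/11293 - 597*1/660 = 48377/11293 - 199/220 = 8395633/2484460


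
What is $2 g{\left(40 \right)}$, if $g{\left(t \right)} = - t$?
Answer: $-80$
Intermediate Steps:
$2 g{\left(40 \right)} = 2 \left(\left(-1\right) 40\right) = 2 \left(-40\right) = -80$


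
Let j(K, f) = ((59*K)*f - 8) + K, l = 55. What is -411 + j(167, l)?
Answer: 541663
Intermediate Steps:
j(K, f) = -8 + K + 59*K*f (j(K, f) = (59*K*f - 8) + K = (-8 + 59*K*f) + K = -8 + K + 59*K*f)
-411 + j(167, l) = -411 + (-8 + 167 + 59*167*55) = -411 + (-8 + 167 + 541915) = -411 + 542074 = 541663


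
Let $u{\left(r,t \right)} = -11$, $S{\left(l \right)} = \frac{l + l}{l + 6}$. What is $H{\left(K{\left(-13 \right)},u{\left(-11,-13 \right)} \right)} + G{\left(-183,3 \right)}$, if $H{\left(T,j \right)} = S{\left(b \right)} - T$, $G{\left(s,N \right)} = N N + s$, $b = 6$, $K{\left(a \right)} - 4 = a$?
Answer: $-164$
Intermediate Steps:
$K{\left(a \right)} = 4 + a$
$S{\left(l \right)} = \frac{2 l}{6 + l}$
$G{\left(s,N \right)} = s + N^{2}$ ($G{\left(s,N \right)} = N^{2} + s = s + N^{2}$)
$H{\left(T,j \right)} = 1 - T$ ($H{\left(T,j \right)} = 2 \cdot 6 \frac{1}{6 + 6} - T = 2 \cdot 6 \cdot \frac{1}{12} - T = 1 - T$)
$H{\left(K{\left(-13 \right)},u{\left(-11,-13 \right)} \right)} + G{\left(-183,3 \right)} = \left(1 - \left(4 - 13\right)\right) - \left(183 - 3^{2}\right) = \left(1 - -9\right) + \left(-183 + 9\right) = \left(1 + 9\right) - 174 = 10 - 174 = -164$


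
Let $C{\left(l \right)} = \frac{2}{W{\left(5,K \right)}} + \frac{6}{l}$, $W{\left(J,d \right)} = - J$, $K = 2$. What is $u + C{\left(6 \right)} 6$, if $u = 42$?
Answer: $\frac{228}{5} \approx 45.6$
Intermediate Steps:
$C{\left(l \right)} = - \frac{2}{5} + \frac{6}{l}$ ($C{\left(l \right)} = \frac{2}{\left(-1\right) 5} + \frac{6}{l} = \frac{2}{-5} + \frac{6}{l} = 2 \left(- \frac{1}{5}\right) + \frac{6}{l} = - \frac{2}{5} + \frac{6}{l}$)
$u + C{\left(6 \right)} 6 = 42 + \left(- \frac{2}{5} + \frac{6}{6}\right) 6 = 42 + \left(- \frac{2}{5} + 6 \cdot \frac{1}{6}\right) 6 = 42 + \left(- \frac{2}{5} + 1\right) 6 = 42 + \frac{3}{5} \cdot 6 = 42 + \frac{18}{5} = \frac{228}{5}$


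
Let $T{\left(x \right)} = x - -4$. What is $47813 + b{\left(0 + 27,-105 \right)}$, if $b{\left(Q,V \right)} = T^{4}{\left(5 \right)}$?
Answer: $54374$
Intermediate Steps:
$T{\left(x \right)} = 4 + x$ ($T{\left(x \right)} = x + 4 = 4 + x$)
$b{\left(Q,V \right)} = 6561$ ($b{\left(Q,V \right)} = \left(4 + 5\right)^{4} = 9^{4} = 6561$)
$47813 + b{\left(0 + 27,-105 \right)} = 47813 + 6561 = 54374$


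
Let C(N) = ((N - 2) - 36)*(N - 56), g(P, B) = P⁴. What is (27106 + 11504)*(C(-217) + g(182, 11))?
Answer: 42365555742510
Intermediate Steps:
C(N) = (-56 + N)*(-38 + N) (C(N) = ((-2 + N) - 36)*(-56 + N) = (-38 + N)*(-56 + N) = (-56 + N)*(-38 + N))
(27106 + 11504)*(C(-217) + g(182, 11)) = (27106 + 11504)*((2128 + (-217)² - 94*(-217)) + 182⁴) = 38610*((2128 + 47089 + 20398) + 1097199376) = 38610*(69615 + 1097199376) = 38610*1097268991 = 42365555742510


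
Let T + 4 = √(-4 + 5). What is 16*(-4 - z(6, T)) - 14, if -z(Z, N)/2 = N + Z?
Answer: 18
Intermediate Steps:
T = -3 (T = -4 + √(-4 + 5) = -4 + √1 = -4 + 1 = -3)
z(Z, N) = -2*N - 2*Z (z(Z, N) = -2*(N + Z) = -2*N - 2*Z)
16*(-4 - z(6, T)) - 14 = 16*(-4 - (-2*(-3) - 2*6)) - 14 = 16*(-4 - (6 - 12)) - 14 = 16*(-4 - 1*(-6)) - 14 = 16*(-4 + 6) - 14 = 16*2 - 14 = 32 - 14 = 18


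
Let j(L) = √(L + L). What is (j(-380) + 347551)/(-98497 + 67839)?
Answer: -347551/30658 - I*√190/15329 ≈ -11.336 - 0.00089921*I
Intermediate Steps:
j(L) = √2*√L (j(L) = √(2*L) = √2*√L)
(j(-380) + 347551)/(-98497 + 67839) = (√2*√(-380) + 347551)/(-98497 + 67839) = (√2*(2*I*√95) + 347551)/(-30658) = (2*I*√190 + 347551)*(-1/30658) = (347551 + 2*I*√190)*(-1/30658) = -347551/30658 - I*√190/15329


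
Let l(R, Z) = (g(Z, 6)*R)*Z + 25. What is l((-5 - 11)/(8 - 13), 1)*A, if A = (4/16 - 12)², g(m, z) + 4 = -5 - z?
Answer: -50807/16 ≈ -3175.4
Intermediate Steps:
g(m, z) = -9 - z (g(m, z) = -4 + (-5 - z) = -9 - z)
l(R, Z) = 25 - 15*R*Z (l(R, Z) = ((-9 - 1*6)*R)*Z + 25 = ((-9 - 6)*R)*Z + 25 = (-15*R)*Z + 25 = -15*R*Z + 25 = 25 - 15*R*Z)
A = 2209/16 (A = (4*(1/16) - 12)² = (¼ - 12)² = (-47/4)² = 2209/16 ≈ 138.06)
l((-5 - 11)/(8 - 13), 1)*A = (25 - 15*(-5 - 11)/(8 - 13)*1)*(2209/16) = (25 - 15*(-16/(-5))*1)*(2209/16) = (25 - 15*(-16*(-⅕))*1)*(2209/16) = (25 - 15*16/5*1)*(2209/16) = (25 - 48)*(2209/16) = -23*2209/16 = -50807/16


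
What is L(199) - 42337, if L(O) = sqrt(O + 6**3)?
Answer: -42337 + sqrt(415) ≈ -42317.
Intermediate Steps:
L(O) = sqrt(216 + O) (L(O) = sqrt(O + 216) = sqrt(216 + O))
L(199) - 42337 = sqrt(216 + 199) - 42337 = sqrt(415) - 42337 = -42337 + sqrt(415)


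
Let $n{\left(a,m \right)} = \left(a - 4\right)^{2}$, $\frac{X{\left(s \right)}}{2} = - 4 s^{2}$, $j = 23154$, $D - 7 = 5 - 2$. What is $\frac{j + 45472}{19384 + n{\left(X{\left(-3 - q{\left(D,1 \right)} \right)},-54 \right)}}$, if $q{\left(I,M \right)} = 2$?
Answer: $\frac{34313}{30500} \approx 1.125$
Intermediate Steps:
$D = 10$ ($D = 7 + \left(5 - 2\right) = 7 + 3 = 10$)
$X{\left(s \right)} = - 8 s^{2}$ ($X{\left(s \right)} = 2 \left(- 4 s^{2}\right) = - 8 s^{2}$)
$n{\left(a,m \right)} = \left(-4 + a\right)^{2}$
$\frac{j + 45472}{19384 + n{\left(X{\left(-3 - q{\left(D,1 \right)} \right)},-54 \right)}} = \frac{23154 + 45472}{19384 + \left(-4 - 8 \left(-3 - 2\right)^{2}\right)^{2}} = \frac{68626}{19384 + \left(-4 - 8 \left(-3 - 2\right)^{2}\right)^{2}} = \frac{68626}{19384 + \left(-4 - 8 \left(-5\right)^{2}\right)^{2}} = \frac{68626}{19384 + \left(-4 - 200\right)^{2}} = \frac{68626}{19384 + \left(-204\right)^{2}} = \frac{68626}{19384 + 41616} = \frac{68626}{61000} = 68626 \cdot \frac{1}{61000} = \frac{34313}{30500}$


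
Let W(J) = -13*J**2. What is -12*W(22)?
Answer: 75504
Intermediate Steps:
-12*W(22) = -(-156)*22**2 = -(-156)*484 = -12*(-6292) = 75504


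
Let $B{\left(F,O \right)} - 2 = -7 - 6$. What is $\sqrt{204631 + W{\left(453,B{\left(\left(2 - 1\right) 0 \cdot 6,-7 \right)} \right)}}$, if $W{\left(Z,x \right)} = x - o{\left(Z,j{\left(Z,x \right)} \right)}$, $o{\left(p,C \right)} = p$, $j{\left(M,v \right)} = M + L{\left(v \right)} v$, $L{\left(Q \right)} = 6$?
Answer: $\sqrt{204167} \approx 451.85$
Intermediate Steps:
$j{\left(M,v \right)} = M + 6 v$
$B{\left(F,O \right)} = -11$ ($B{\left(F,O \right)} = 2 - 13 = -11$)
$W{\left(Z,x \right)} = x - Z$
$\sqrt{204631 + W{\left(453,B{\left(\left(2 - 1\right) 0 \cdot 6,-7 \right)} \right)}} = \sqrt{204631 - 464} = \sqrt{204167}$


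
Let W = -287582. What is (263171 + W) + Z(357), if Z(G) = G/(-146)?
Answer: -3564363/146 ≈ -24413.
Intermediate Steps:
Z(G) = -G/146 (Z(G) = G*(-1/146) = -G/146)
(263171 + W) + Z(357) = (263171 - 287582) - 1/146*357 = -24411 - 357/146 = -3564363/146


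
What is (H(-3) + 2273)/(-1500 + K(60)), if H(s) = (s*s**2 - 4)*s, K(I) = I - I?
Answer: -1183/750 ≈ -1.5773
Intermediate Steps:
K(I) = 0
H(s) = s*(-4 + s**3) (H(s) = (s**3 - 4)*s = (-4 + s**3)*s = s*(-4 + s**3))
(H(-3) + 2273)/(-1500 + K(60)) = (-3*(-4 + (-3)**3) + 2273)/(-1500 + 0) = (-3*(-4 - 27) + 2273)/(-1500) = (-3*(-31) + 2273)*(-1/1500) = (93 + 2273)*(-1/1500) = 2366*(-1/1500) = -1183/750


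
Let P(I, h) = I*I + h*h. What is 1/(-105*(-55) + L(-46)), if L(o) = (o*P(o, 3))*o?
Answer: 1/4502275 ≈ 2.2211e-7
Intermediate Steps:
P(I, h) = I² + h²
L(o) = o²*(9 + o²) (L(o) = (o*(o² + 3²))*o = (o*(o² + 9))*o = (o*(9 + o²))*o = o²*(9 + o²))
1/(-105*(-55) + L(-46)) = 1/(-105*(-55) + (-46)²*(9 + (-46)²)) = 1/(5775 + 2116*(9 + 2116)) = 1/(5775 + 2116*2125) = 1/(5775 + 4496500) = 1/4502275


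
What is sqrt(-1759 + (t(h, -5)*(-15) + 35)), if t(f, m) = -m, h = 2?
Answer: I*sqrt(1799) ≈ 42.415*I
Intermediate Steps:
sqrt(-1759 + (t(h, -5)*(-15) + 35)) = sqrt(-1759 + (-1*(-5)*(-15) + 35)) = sqrt(-1759 + (5*(-15) + 35)) = sqrt(-1759 + (-75 + 35)) = sqrt(-1759 - 40) = sqrt(-1799) = I*sqrt(1799)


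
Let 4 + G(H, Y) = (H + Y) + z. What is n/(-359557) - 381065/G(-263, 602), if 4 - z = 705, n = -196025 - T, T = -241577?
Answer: 136997916173/131597862 ≈ 1041.0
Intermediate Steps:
n = 45552 (n = -196025 - 1*(-241577) = -196025 + 241577 = 45552)
z = -701 (z = 4 - 1*705 = 4 - 705 = -701)
G(H, Y) = -705 + H + Y (G(H, Y) = -4 + ((H + Y) - 701) = -4 + (-701 + H + Y) = -705 + H + Y)
n/(-359557) - 381065/G(-263, 602) = 45552/(-359557) - 381065/(-705 - 263 + 602) = 45552*(-1/359557) - 381065/(-366) = -45552/359557 - 381065*(-1/366) = -45552/359557 + 381065/366 = 136997916173/131597862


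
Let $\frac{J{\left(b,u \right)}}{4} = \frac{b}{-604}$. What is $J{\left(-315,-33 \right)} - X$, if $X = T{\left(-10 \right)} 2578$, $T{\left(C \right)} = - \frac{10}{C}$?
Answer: $- \frac{388963}{151} \approx -2575.9$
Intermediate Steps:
$J{\left(b,u \right)} = - \frac{b}{151}$ ($J{\left(b,u \right)} = 4 \frac{b}{-604} = 4 b \left(- \frac{1}{604}\right) = 4 \left(- \frac{b}{604}\right) = - \frac{b}{151}$)
$X = 2578$ ($X = - \frac{10}{-10} \cdot 2578 = \left(-10\right) \left(- \frac{1}{10}\right) 2578 = 1 \cdot 2578 = 2578$)
$J{\left(-315,-33 \right)} - X = \left(- \frac{1}{151}\right) \left(-315\right) - 2578 = \frac{315}{151} - 2578 = - \frac{388963}{151}$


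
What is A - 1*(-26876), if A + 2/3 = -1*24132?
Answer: 8230/3 ≈ 2743.3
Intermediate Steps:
A = -72398/3 (A = -⅔ - 1*24132 = -⅔ - 24132 = -72398/3 ≈ -24133.)
A - 1*(-26876) = -72398/3 - 1*(-26876) = -72398/3 + 26876 = 8230/3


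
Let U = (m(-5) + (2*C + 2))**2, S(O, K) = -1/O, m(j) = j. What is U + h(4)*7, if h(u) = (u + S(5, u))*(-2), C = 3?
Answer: -221/5 ≈ -44.200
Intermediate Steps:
h(u) = 2/5 - 2*u (h(u) = (u - 1/5)*(-2) = (-1/5 + u)*(-2) = 2/5 - 2*u)
U = 9 (U = (-5 + (2*3 + 2))**2 = (-5 + (6 + 2))**2 = (-5 + 8)**2 = 3**2 = 9)
U + h(4)*7 = 9 + (2/5 - 2*4)*7 = 9 + (2/5 - 8)*7 = 9 - 38/5*7 = 9 - 266/5 = -221/5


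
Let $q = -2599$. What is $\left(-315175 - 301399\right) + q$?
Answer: $-619173$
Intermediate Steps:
$\left(-315175 - 301399\right) + q = \left(-315175 - 301399\right) - 2599 = -616574 - 2599 = -619173$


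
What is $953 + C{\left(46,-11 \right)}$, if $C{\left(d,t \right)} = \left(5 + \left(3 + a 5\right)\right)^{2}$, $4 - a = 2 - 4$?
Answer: $2397$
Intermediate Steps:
$a = 6$ ($a = 4 - \left(2 - 4\right) = 4 - -2 = 4 + 2 = 6$)
$C{\left(d,t \right)} = 1444$ ($C{\left(d,t \right)} = \left(5 + \left(3 + 6 \cdot 5\right)\right)^{2} = \left(5 + \left(3 + 30\right)\right)^{2} = \left(5 + 33\right)^{2} = 38^{2} = 1444$)
$953 + C{\left(46,-11 \right)} = 953 + 1444 = 2397$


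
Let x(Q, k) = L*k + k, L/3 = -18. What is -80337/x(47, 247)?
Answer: 80337/13091 ≈ 6.1368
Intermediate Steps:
L = -54 (L = 3*(-18) = -54)
x(Q, k) = -53*k (x(Q, k) = -54*k + k = -53*k)
-80337/x(47, 247) = -80337/((-53*247)) = -80337/(-13091) = -80337*(-1/13091) = 80337/13091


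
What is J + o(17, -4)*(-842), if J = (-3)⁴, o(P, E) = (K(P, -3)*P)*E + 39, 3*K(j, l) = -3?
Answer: -90013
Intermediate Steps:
K(j, l) = -1 (K(j, l) = (⅓)*(-3) = -1)
o(P, E) = 39 - E*P (o(P, E) = (-P)*E + 39 = -E*P + 39 = 39 - E*P)
J = 81
J + o(17, -4)*(-842) = 81 + (39 - 1*(-4)*17)*(-842) = 81 + (39 + 68)*(-842) = 81 + 107*(-842) = 81 - 90094 = -90013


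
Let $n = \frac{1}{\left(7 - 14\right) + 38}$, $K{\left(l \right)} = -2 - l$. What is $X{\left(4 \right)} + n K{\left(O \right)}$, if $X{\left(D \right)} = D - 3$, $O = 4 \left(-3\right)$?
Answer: $\frac{41}{31} \approx 1.3226$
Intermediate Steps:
$O = -12$
$X{\left(D \right)} = -3 + D$ ($X{\left(D \right)} = D - 3 = -3 + D$)
$n = \frac{1}{31}$ ($n = \frac{1}{\left(7 - 14\right) + 38} = \frac{1}{-7 + 38} = \frac{1}{31} \approx 0.032258$)
$X{\left(4 \right)} + n K{\left(O \right)} = \left(-3 + 4\right) + \frac{-2 - -12}{31} = 1 + \frac{-2 + 12}{31} = 1 + \frac{1}{31} \cdot 10 = 1 + \frac{10}{31} = \frac{41}{31}$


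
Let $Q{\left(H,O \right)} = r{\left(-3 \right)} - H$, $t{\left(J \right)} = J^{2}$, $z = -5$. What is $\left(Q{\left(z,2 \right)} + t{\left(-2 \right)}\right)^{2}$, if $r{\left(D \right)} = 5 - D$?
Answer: $289$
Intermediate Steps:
$Q{\left(H,O \right)} = 8 - H$ ($Q{\left(H,O \right)} = \left(5 - -3\right) - H = \left(5 + 3\right) - H = 8 - H$)
$\left(Q{\left(z,2 \right)} + t{\left(-2 \right)}\right)^{2} = \left(\left(8 - -5\right) + \left(-2\right)^{2}\right)^{2} = \left(\left(8 + 5\right) + 4\right)^{2} = \left(13 + 4\right)^{2} = 17^{2} = 289$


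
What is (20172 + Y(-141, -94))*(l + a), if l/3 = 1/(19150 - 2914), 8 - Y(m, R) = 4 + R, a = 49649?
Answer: 2723278442515/2706 ≈ 1.0064e+9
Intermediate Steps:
Y(m, R) = 4 - R (Y(m, R) = 8 - (4 + R) = 8 + (-4 - R) = 4 - R)
l = 1/5412 (l = 3/(19150 - 2914) = 3/16236 = 3*(1/16236) = 1/5412 ≈ 0.00018477)
(20172 + Y(-141, -94))*(l + a) = (20172 + (4 - 1*(-94)))*(1/5412 + 49649) = (20172 + (4 + 94))*(268700389/5412) = (20172 + 98)*(268700389/5412) = 20270*(268700389/5412) = 2723278442515/2706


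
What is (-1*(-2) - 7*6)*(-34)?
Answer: 1360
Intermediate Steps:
(-1*(-2) - 7*6)*(-34) = (2 - 42)*(-34) = -40*(-34) = 1360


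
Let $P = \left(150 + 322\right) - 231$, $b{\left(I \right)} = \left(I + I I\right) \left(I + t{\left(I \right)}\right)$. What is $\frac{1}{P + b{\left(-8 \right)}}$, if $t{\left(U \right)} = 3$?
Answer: $- \frac{1}{39} \approx -0.025641$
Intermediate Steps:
$b{\left(I \right)} = \left(3 + I\right) \left(I + I^{2}\right)$ ($b{\left(I \right)} = \left(I + I I\right) \left(I + 3\right) = \left(I + I^{2}\right) \left(3 + I\right) = \left(3 + I\right) \left(I + I^{2}\right)$)
$P = 241$ ($P = 472 - 231 = 241$)
$\frac{1}{P + b{\left(-8 \right)}} = \frac{1}{241 - 8 \left(3 + \left(-8\right)^{2} + 4 \left(-8\right)\right)} = \frac{1}{241 - 8 \left(3 + 64 - 32\right)} = \frac{1}{241 - 280} = \frac{1}{-39} = - \frac{1}{39}$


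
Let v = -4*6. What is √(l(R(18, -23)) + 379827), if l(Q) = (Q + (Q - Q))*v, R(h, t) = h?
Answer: 3*√42155 ≈ 615.95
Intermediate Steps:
v = -24
l(Q) = -24*Q (l(Q) = (Q + (Q - Q))*(-24) = (Q + 0)*(-24) = Q*(-24) = -24*Q)
√(l(R(18, -23)) + 379827) = √(-24*18 + 379827) = √(-432 + 379827) = √379395 = 3*√42155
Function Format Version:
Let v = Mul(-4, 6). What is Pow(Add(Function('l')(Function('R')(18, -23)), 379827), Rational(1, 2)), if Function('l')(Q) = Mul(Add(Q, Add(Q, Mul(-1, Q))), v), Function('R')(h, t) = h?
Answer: Mul(3, Pow(42155, Rational(1, 2))) ≈ 615.95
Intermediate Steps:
v = -24
Function('l')(Q) = Mul(-24, Q) (Function('l')(Q) = Mul(Add(Q, Add(Q, Mul(-1, Q))), -24) = Mul(Add(Q, 0), -24) = Mul(Q, -24) = Mul(-24, Q))
Pow(Add(Function('l')(Function('R')(18, -23)), 379827), Rational(1, 2)) = Pow(Add(Mul(-24, 18), 379827), Rational(1, 2)) = Pow(Add(-432, 379827), Rational(1, 2)) = Pow(379395, Rational(1, 2)) = Mul(3, Pow(42155, Rational(1, 2)))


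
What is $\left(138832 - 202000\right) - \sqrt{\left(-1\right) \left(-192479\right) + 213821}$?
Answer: $-63168 - 10 \sqrt{4063} \approx -63805.0$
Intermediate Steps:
$\left(138832 - 202000\right) - \sqrt{\left(-1\right) \left(-192479\right) + 213821} = \left(138832 - 202000\right) - \sqrt{192479 + 213821} = -63168 - \sqrt{406300} = -63168 - 10 \sqrt{4063}$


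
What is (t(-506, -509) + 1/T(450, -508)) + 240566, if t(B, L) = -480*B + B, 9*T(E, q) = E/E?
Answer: 482949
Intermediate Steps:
T(E, q) = ⅑ (T(E, q) = (E/E)/9 = (⅑)*1 = ⅑)
t(B, L) = -479*B
(t(-506, -509) + 1/T(450, -508)) + 240566 = (-479*(-506) + 1/(⅑)) + 240566 = (242374 + 9) + 240566 = 242383 + 240566 = 482949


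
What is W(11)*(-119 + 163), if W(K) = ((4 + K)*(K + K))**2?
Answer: 4791600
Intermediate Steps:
W(K) = 4*K**2*(4 + K)**2 (W(K) = ((4 + K)*(2*K))**2 = (2*K*(4 + K))**2 = 4*K**2*(4 + K)**2)
W(11)*(-119 + 163) = (4*11**2*(4 + 11)**2)*(-119 + 163) = (4*121*15**2)*44 = (4*121*225)*44 = 108900*44 = 4791600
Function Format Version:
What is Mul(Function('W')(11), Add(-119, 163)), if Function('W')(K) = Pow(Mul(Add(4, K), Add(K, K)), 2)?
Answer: 4791600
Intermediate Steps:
Function('W')(K) = Mul(4, Pow(K, 2), Pow(Add(4, K), 2)) (Function('W')(K) = Pow(Mul(Add(4, K), Mul(2, K)), 2) = Pow(Mul(2, K, Add(4, K)), 2) = Mul(4, Pow(K, 2), Pow(Add(4, K), 2)))
Mul(Function('W')(11), Add(-119, 163)) = Mul(Mul(4, Pow(11, 2), Pow(Add(4, 11), 2)), Add(-119, 163)) = Mul(Mul(4, 121, Pow(15, 2)), 44) = Mul(Mul(4, 121, 225), 44) = Mul(108900, 44) = 4791600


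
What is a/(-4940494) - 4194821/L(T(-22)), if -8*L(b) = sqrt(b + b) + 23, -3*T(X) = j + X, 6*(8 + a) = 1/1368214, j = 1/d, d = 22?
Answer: 63981719095747847761/42637811594824 - 16779284*sqrt(1771)/2829 ≈ 1.2510e+6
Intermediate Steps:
j = 1/22 ≈ 0.045455
a = -65674271/8209284 (a = -8 + (1/6)/1368214 = -8 + (1/6)*(1/1368214) = -8 + 1/8209284 = -65674271/8209284 ≈ -8.0000)
T(X) = -1/66 - X/3 (T(X) = -(1/22 + X)/3 = -1/66 - X/3)
L(b) = -23/8 - sqrt(2)*sqrt(b)/8 (L(b) = -(sqrt(b + b) + 23)/8 = -(sqrt(2*b) + 23)/8 = -(sqrt(2)*sqrt(b) + 23)/8 = -(23 + sqrt(2)*sqrt(b))/8 = -23/8 - sqrt(2)*sqrt(b)/8)
a/(-4940494) - 4194821/L(T(-22)) = -65674271/8209284/(-4940494) - 4194821/(-23/8 - sqrt(2)*sqrt(-1/66 - 1/3*(-22))/8) = -65674271/8209284*(-1/4940494) - 4194821/(-23/8 - sqrt(2)*sqrt(-1/66 + 22/3)/8) = 5051867/3119839872792 - 4194821/(-23/8 - sqrt(2)*sqrt(161/22)/8) = 5051867/3119839872792 - 4194821/(-23/8 - sqrt(2)*sqrt(3542)/22/8) = 5051867/3119839872792 - 4194821/(-23/8 - sqrt(1771)/88)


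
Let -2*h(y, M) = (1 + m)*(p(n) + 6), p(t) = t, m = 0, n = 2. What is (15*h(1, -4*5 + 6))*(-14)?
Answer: 840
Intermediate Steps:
h(y, M) = -4 (h(y, M) = -(1 + 0)*(2 + 6)/2 = -8/2 = -½*8 = -4)
(15*h(1, -4*5 + 6))*(-14) = (15*(-4))*(-14) = -60*(-14) = 840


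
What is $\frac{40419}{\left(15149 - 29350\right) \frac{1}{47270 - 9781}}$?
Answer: $- \frac{1515267891}{14201} \approx -1.067 \cdot 10^{5}$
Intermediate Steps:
$\frac{40419}{\left(15149 - 29350\right) \frac{1}{47270 - 9781}} = \frac{40419}{\left(-14201\right) \frac{1}{47270 - 9781}} = \frac{40419}{\left(-14201\right) \frac{1}{37489}} = \frac{40419}{- \frac{14201}{37489}} = 40419 \left(- \frac{37489}{14201}\right) = - \frac{1515267891}{14201}$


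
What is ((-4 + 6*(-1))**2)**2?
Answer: 10000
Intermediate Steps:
((-4 + 6*(-1))**2)**2 = ((-4 - 6)**2)**2 = ((-10)**2)**2 = 100**2 = 10000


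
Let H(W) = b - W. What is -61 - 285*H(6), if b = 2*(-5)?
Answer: 4499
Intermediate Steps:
b = -10
H(W) = -10 - W
-61 - 285*H(6) = -61 - 285*(-10 - 1*6) = -61 - 285*(-10 - 6) = -61 - 285*(-16) = -61 + 4560 = 4499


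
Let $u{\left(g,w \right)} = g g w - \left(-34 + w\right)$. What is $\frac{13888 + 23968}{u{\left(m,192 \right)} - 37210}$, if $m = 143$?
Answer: $\frac{4732}{486105} \approx 0.0097345$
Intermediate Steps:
$u{\left(g,w \right)} = 34 - w + w g^{2}$ ($u{\left(g,w \right)} = g^{2} w - \left(-34 + w\right) = w g^{2} - \left(-34 + w\right) = 34 - w + w g^{2}$)
$\frac{13888 + 23968}{u{\left(m,192 \right)} - 37210} = \frac{13888 + 23968}{\left(34 - 192 + 192 \cdot 143^{2}\right) - 37210} = \frac{37856}{\left(34 - 192 + 192 \cdot 20449\right) - 37210} = \frac{37856}{\left(34 - 192 + 3926208\right) - 37210} = \frac{37856}{3926050 - 37210} = \frac{37856}{3888840} = 37856 \cdot \frac{1}{3888840} = \frac{4732}{486105}$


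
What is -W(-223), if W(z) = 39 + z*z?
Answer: -49768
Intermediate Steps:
W(z) = 39 + z**2
-W(-223) = -(39 + (-223)**2) = -(39 + 49729) = -1*49768 = -49768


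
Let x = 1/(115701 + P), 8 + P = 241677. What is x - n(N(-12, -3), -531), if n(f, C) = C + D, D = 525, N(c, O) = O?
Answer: 2144221/357370 ≈ 6.0000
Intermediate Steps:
P = 241669 (P = -8 + 241677 = 241669)
n(f, C) = 525 + C (n(f, C) = C + 525 = 525 + C)
x = 1/357370 (x = 1/(115701 + 241669) = 1/357370 ≈ 2.7982e-6)
x - n(N(-12, -3), -531) = 1/357370 - (525 - 531) = 1/357370 - 1*(-6) = 1/357370 + 6 = 2144221/357370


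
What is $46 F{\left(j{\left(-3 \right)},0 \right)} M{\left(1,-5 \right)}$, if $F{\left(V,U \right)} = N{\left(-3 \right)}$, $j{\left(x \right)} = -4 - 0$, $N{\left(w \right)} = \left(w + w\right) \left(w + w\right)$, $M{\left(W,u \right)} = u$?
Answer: $-8280$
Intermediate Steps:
$N{\left(w \right)} = 4 w^{2}$ ($N{\left(w \right)} = 2 w 2 w = 4 w^{2}$)
$j{\left(x \right)} = -4$ ($j{\left(x \right)} = -4 + 0 = -4$)
$F{\left(V,U \right)} = 36$ ($F{\left(V,U \right)} = 4 \left(-3\right)^{2} = 4 \cdot 9 = 36$)
$46 F{\left(j{\left(-3 \right)},0 \right)} M{\left(1,-5 \right)} = 46 \cdot 36 \left(-5\right) = 1656 \left(-5\right) = -8280$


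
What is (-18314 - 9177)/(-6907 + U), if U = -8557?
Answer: 27491/15464 ≈ 1.7777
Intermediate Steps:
(-18314 - 9177)/(-6907 + U) = (-18314 - 9177)/(-6907 - 8557) = -27491/(-15464) = -27491*(-1/15464) = 27491/15464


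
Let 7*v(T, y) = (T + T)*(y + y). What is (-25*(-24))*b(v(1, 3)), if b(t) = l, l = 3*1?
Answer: 1800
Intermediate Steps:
v(T, y) = 4*T*y/7 (v(T, y) = ((T + T)*(y + y))/7 = ((2*T)*(2*y))/7 = (4*T*y)/7 = 4*T*y/7)
l = 3
b(t) = 3
(-25*(-24))*b(v(1, 3)) = -25*(-24)*3 = 600*3 = 1800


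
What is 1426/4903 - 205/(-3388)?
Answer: 5836403/16611364 ≈ 0.35135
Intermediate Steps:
1426/4903 - 205/(-3388) = 1426*(1/4903) - 205*(-1/3388) = 1426/4903 + 205/3388 = 5836403/16611364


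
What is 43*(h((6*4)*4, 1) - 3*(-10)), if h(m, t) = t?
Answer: 1333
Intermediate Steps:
43*(h((6*4)*4, 1) - 3*(-10)) = 43*(1 - 3*(-10)) = 43*(1 + 30) = 43*31 = 1333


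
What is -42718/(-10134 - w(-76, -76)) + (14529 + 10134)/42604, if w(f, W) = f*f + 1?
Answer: 2212370665/677872244 ≈ 3.2637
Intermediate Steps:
w(f, W) = 1 + f² (w(f, W) = f² + 1 = 1 + f²)
-42718/(-10134 - w(-76, -76)) + (14529 + 10134)/42604 = -42718/(-10134 - (1 + (-76)²)) + (14529 + 10134)/42604 = -42718/(-10134 - (1 + 5776)) + 24663*(1/42604) = -42718/(-10134 - 1*5777) + 24663/42604 = -42718/(-10134 - 5777) + 24663/42604 = -42718/(-15911) + 24663/42604 = -42718*(-1/15911) + 24663/42604 = 42718/15911 + 24663/42604 = 2212370665/677872244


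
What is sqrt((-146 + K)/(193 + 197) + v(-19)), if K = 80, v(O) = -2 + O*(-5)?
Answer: sqrt(392210)/65 ≈ 9.6349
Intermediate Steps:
v(O) = -2 - 5*O
sqrt((-146 + K)/(193 + 197) + v(-19)) = sqrt((-146 + 80)/(193 + 197) + (-2 - 5*(-19))) = sqrt(-66/390 + (-2 + 95)) = sqrt(-66*1/390 + 93) = sqrt(-11/65 + 93) = sqrt(6034/65) = sqrt(392210)/65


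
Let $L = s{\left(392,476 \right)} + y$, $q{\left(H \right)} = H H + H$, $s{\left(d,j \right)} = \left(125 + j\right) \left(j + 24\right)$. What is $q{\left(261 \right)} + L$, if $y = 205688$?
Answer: $574570$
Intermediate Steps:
$s{\left(d,j \right)} = \left(24 + j\right) \left(125 + j\right)$ ($s{\left(d,j \right)} = \left(125 + j\right) \left(24 + j\right) = \left(24 + j\right) \left(125 + j\right)$)
$q{\left(H \right)} = H + H^{2}$ ($q{\left(H \right)} = H^{2} + H = H + H^{2}$)
$L = 506188$ ($L = \left(3000 + 476^{2} + 149 \cdot 476\right) + 205688 = \left(3000 + 226576 + 70924\right) + 205688 = 300500 + 205688 = 506188$)
$q{\left(261 \right)} + L = 261 \left(1 + 261\right) + 506188 = 261 \cdot 262 + 506188 = 68382 + 506188 = 574570$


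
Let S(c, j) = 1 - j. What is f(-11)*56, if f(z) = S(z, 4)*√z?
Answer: -168*I*√11 ≈ -557.19*I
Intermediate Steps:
f(z) = -3*√z (f(z) = (1 - 1*4)*√z = (1 - 4)*√z = -3*√z)
f(-11)*56 = -3*I*√11*56 = -168*I*√11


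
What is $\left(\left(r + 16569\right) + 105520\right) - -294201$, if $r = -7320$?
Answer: $408970$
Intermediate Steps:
$\left(\left(r + 16569\right) + 105520\right) - -294201 = \left(\left(-7320 + 16569\right) + 105520\right) - -294201 = \left(9249 + 105520\right) + 294201 = 114769 + 294201 = 408970$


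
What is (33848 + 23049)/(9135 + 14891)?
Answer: 56897/24026 ≈ 2.3681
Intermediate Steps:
(33848 + 23049)/(9135 + 14891) = 56897/24026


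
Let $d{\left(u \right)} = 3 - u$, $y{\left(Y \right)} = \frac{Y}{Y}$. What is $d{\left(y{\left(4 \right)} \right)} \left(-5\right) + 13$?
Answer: $3$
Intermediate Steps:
$y{\left(Y \right)} = 1$
$d{\left(y{\left(4 \right)} \right)} \left(-5\right) + 13 = \left(3 - 1\right) \left(-5\right) + 13 = 2 \left(-5\right) + 13 = -10 + 13 = 3$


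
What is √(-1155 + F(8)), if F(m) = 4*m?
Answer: I*√1123 ≈ 33.511*I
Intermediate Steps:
√(-1155 + F(8)) = √(-1155 + 4*8) = √(-1155 + 32) = √(-1123) = I*√1123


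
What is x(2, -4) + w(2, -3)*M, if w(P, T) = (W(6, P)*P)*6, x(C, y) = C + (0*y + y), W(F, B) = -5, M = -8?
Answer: 478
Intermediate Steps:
x(C, y) = C + y (x(C, y) = C + (0 + y) = C + y)
w(P, T) = -30*P (w(P, T) = -5*P*6 = -30*P)
x(2, -4) + w(2, -3)*M = (2 - 4) - 30*2*(-8) = -2 - 60*(-8) = -2 + 480 = 478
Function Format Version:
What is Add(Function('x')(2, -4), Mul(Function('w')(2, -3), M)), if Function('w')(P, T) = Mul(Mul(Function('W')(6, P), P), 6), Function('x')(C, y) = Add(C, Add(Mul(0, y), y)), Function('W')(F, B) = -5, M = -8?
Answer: 478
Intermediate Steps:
Function('x')(C, y) = Add(C, y) (Function('x')(C, y) = Add(C, Add(0, y)) = Add(C, y))
Function('w')(P, T) = Mul(-30, P) (Function('w')(P, T) = Mul(Mul(-5, P), 6) = Mul(-30, P))
Add(Function('x')(2, -4), Mul(Function('w')(2, -3), M)) = Add(Add(2, -4), Mul(Mul(-30, 2), -8)) = Add(-2, Mul(-60, -8)) = Add(-2, 480) = 478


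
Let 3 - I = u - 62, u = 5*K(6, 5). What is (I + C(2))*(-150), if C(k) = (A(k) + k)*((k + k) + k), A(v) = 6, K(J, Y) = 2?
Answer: -15450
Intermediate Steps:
C(k) = 3*k*(6 + k) (C(k) = (6 + k)*((k + k) + k) = (6 + k)*(2*k + k) = (6 + k)*(3*k) = 3*k*(6 + k))
u = 10 (u = 5*2 = 10)
I = 55 (I = 3 - (10 - 62) = 3 - 1*(-52) = 3 + 52 = 55)
(I + C(2))*(-150) = (55 + 3*2*(6 + 2))*(-150) = (55 + 3*2*8)*(-150) = (55 + 48)*(-150) = 103*(-150) = -15450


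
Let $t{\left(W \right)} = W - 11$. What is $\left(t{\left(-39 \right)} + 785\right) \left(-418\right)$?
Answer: $-307230$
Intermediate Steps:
$t{\left(W \right)} = -11 + W$
$\left(t{\left(-39 \right)} + 785\right) \left(-418\right) = \left(\left(-11 - 39\right) + 785\right) \left(-418\right) = \left(-50 + 785\right) \left(-418\right) = 735 \left(-418\right) = -307230$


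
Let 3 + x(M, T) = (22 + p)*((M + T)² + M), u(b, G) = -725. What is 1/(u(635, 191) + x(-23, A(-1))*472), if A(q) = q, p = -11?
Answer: 1/2869035 ≈ 3.4855e-7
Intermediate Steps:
x(M, T) = -3 + 11*M + 11*(M + T)² (x(M, T) = -3 + (22 - 11)*((M + T)² + M) = -3 + 11*(M + (M + T)²) = -3 + (11*M + 11*(M + T)²) = -3 + 11*M + 11*(M + T)²)
1/(u(635, 191) + x(-23, A(-1))*472) = 1/(-725 + (-3 + 11*(-23) + 11*(-23 - 1)²)*472) = 1/(-725 + (-3 - 253 + 11*(-24)²)*472) = 1/(-725 + (-3 - 253 + 11*576)*472) = 1/(-725 + (-3 - 253 + 6336)*472) = 1/(-725 + 6080*472) = 1/(-725 + 2869760) = 1/2869035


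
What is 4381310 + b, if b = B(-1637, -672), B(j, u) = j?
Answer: 4379673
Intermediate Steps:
b = -1637
4381310 + b = 4381310 - 1637 = 4379673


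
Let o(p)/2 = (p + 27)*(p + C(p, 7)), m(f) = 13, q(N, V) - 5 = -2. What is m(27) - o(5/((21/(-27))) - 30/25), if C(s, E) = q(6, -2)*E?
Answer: -618683/1225 ≈ -505.05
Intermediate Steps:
q(N, V) = 3 (q(N, V) = 5 - 2 = 3)
C(s, E) = 3*E
o(p) = 2*(21 + p)*(27 + p) (o(p) = 2*((p + 27)*(p + 3*7)) = 2*((27 + p)*(p + 21)) = 2*((27 + p)*(21 + p)) = 2*((21 + p)*(27 + p)) = 2*(21 + p)*(27 + p))
m(27) - o(5/((21/(-27))) - 30/25) = 13 - (1134 + 2*(5/((21/(-27))) - 30/25)² + 96*(5/((21/(-27))) - 30/25)) = 13 - (1134 + 2*(5/((21*(-1/27))) - 30*1/25)² + 96*(5/((21*(-1/27))) - 30*1/25)) = 13 - (1134 + 2*(5/(-7/9) - 6/5)² + 96*(5/(-7/9) - 6/5)) = 13 - (1134 + 2*(5*(-9/7) - 6/5)² + 96*(5*(-9/7) - 6/5)) = 13 - (1134 + 2*(-45/7 - 6/5)² + 96*(-45/7 - 6/5)) = 13 - (1134 + 2*(-267/35)² + 96*(-267/35)) = 13 - (1134 + 2*(71289/1225) - 25632/35) = 13 - (1134 + 142578/1225 - 25632/35) = 13 - 1*634608/1225 = 13 - 634608/1225 = -618683/1225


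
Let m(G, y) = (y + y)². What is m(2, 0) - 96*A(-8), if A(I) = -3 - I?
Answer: -480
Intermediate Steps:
m(G, y) = 4*y² (m(G, y) = (2*y)² = 4*y²)
m(2, 0) - 96*A(-8) = 4*0² - 96*(-3 - 1*(-8)) = 4*0 - 96*(-3 + 8) = 0 - 96*5 = 0 - 480 = -480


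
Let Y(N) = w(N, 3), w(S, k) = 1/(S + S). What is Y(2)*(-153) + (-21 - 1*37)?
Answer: -385/4 ≈ -96.250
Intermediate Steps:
w(S, k) = 1/(2*S)
Y(N) = 1/(2*N)
Y(2)*(-153) + (-21 - 1*37) = ((1/2)/2)*(-153) + (-21 - 1*37) = ((1/2)*(1/2))*(-153) + (-21 - 37) = (1/4)*(-153) - 58 = -153/4 - 58 = -385/4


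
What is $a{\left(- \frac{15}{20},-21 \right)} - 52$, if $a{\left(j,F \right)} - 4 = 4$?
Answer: $-44$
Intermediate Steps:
$a{\left(j,F \right)} = 8$ ($a{\left(j,F \right)} = 4 + 4 = 8$)
$a{\left(- \frac{15}{20},-21 \right)} - 52 = 8 - 52 = -44$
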